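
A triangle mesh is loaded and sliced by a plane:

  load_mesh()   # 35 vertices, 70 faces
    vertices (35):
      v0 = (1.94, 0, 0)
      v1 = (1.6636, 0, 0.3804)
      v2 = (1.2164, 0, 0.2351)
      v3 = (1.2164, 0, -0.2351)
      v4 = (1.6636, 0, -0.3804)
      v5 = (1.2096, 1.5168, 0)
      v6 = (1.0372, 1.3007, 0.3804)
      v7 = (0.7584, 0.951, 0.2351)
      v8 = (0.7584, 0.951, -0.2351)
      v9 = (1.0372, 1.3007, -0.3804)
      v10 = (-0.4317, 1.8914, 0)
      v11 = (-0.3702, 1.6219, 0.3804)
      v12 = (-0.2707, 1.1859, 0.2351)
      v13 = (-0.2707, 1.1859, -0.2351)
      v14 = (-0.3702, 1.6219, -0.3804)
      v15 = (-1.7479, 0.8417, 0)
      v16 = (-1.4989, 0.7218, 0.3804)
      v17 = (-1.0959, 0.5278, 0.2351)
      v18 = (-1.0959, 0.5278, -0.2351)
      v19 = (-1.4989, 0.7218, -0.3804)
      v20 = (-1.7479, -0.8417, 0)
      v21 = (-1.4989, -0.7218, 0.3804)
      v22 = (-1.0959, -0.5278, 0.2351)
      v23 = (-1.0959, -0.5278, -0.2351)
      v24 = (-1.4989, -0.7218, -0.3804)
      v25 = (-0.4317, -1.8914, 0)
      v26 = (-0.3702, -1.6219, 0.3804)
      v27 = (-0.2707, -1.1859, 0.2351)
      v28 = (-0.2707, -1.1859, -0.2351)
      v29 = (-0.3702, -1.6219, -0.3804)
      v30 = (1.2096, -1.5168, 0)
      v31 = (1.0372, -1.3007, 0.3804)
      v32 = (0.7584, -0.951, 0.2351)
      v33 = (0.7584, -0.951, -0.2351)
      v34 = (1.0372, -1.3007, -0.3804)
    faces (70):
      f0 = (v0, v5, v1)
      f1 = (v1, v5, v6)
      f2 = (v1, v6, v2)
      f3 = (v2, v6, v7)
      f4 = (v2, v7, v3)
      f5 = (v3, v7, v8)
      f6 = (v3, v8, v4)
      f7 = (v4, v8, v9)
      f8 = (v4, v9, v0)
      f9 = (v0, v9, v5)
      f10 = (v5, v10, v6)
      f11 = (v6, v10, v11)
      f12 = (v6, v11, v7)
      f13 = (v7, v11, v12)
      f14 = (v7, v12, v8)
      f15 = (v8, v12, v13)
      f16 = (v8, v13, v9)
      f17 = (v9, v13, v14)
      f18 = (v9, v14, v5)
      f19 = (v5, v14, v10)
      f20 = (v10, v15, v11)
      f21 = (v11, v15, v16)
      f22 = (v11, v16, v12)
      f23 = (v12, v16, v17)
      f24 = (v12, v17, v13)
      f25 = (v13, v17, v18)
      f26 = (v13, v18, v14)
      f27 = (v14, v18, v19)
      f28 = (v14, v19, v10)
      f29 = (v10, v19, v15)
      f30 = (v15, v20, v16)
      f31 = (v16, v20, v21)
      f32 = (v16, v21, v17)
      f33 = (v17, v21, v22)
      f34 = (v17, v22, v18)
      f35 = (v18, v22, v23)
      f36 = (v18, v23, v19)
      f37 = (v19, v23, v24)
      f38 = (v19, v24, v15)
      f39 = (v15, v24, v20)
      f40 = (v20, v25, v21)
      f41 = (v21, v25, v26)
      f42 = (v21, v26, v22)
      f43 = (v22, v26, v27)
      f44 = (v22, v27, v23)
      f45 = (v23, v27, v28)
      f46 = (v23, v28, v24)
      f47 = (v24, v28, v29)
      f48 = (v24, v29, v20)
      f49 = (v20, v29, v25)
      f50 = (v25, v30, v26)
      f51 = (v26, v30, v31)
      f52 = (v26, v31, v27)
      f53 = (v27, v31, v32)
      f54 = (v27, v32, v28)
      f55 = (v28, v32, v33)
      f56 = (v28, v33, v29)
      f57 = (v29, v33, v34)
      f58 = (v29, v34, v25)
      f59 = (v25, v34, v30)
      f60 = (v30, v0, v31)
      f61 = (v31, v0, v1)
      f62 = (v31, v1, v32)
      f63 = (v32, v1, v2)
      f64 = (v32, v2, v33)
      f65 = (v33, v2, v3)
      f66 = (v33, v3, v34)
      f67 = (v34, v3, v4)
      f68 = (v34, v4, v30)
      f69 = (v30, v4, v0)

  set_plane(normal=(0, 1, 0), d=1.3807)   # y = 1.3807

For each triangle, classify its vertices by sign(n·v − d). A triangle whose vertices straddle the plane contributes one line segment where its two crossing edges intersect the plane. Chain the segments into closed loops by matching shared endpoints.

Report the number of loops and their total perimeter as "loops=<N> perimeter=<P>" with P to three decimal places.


Straddling triangles (16 of 70):
  (v0,v5,v1) [-+-] → (1.27514, 1.3807, 0)–(1.25034, 1.3807, 0.0341327)  len=0.0422
  (v1,v5,v6) [-+-] → (1.25034, 1.3807, 0.0341327)–(1.10102, 1.3807, 0.239576)  len=0.2540
  (v0,v9,v5) [--+] → (1.10102, 1.3807, -0.239576)–(1.27514, 1.3807, 0)  len=0.2962
  (v5,v10,v6) [++-] → (0.838263, 1.3807, 0.328881)–(1.10102, 1.3807, 0.239576)  len=0.2775
  (v6,v10,v11) [-++] → (0.838263, 1.3807, 0.328881)–(0.686665, 1.3807, 0.3804)  len=0.1601
  (v6,v11,v7) [-+-] → (0.686665, 1.3807, 0.3804)–(0.035551, 1.3807, 0.328162)  len=0.6532
  (v7,v11,v12) [-+-] → (0.035551, 1.3807, 0.328162)–(-0.315156, 1.3807, 0.300018)  len=0.3518
  (v9,v13,v14) [--+] → (-0.315156, 1.3807, -0.300018)–(0.686665, 1.3807, -0.3804)  len=1.0050
  (v9,v14,v5) [-++] → (0.686665, 1.3807, -0.3804)–(1.10102, 1.3807, -0.239576)  len=0.4376
  (v10,v15,v11) [+-+] → (-1.07206, 1.3807, 0)–(-0.796118, 1.3807, 0.262799)  len=0.3811
  (v11,v15,v16) [+--] → (-0.796118, 1.3807, 0.262799)–(-0.672658, 1.3807, 0.3804)  len=0.1705
  (v11,v16,v12) [+--] → (-0.672658, 1.3807, 0.3804)–(-0.315156, 1.3807, 0.300018)  len=0.3664
  (v13,v18,v14) [--+] → (-0.530184, 1.3807, -0.348368)–(-0.315156, 1.3807, -0.300018)  len=0.2204
  (v14,v18,v19) [+--] → (-0.530184, 1.3807, -0.348368)–(-0.672658, 1.3807, -0.3804)  len=0.1460
  (v14,v19,v10) [+-+] → (-0.672658, 1.3807, -0.3804)–(-0.897688, 1.3807, -0.1661)  len=0.3107
  (v10,v19,v15) [+--] → (-0.897688, 1.3807, -0.1661)–(-1.07206, 1.3807, 0)  len=0.2408

Chained into 1 loop(s):
  loop 1: 16 segments, perimeter = 5.3137
Total perimeter = 5.314

loops=1 perimeter=5.314


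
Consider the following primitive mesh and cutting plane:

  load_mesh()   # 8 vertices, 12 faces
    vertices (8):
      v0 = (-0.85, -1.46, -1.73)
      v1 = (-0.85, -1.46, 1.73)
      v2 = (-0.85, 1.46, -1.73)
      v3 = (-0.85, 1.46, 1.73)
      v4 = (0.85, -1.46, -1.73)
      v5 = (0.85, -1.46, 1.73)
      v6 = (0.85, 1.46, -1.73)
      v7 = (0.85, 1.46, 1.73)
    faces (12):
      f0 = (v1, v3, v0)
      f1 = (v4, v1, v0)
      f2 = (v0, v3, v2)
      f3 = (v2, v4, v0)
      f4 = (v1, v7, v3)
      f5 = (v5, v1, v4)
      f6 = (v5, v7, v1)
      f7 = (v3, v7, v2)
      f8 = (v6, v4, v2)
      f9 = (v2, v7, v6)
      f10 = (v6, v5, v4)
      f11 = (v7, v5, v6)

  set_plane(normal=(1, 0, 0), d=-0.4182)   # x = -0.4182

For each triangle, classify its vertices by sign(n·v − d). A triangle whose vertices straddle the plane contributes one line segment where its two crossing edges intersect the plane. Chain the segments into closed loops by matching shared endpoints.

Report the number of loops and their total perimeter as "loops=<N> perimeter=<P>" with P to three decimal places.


Straddling triangles (8 of 12):
  (v4,v1,v0) [+--] → (-0.4182, -1.46, 0.85116)–(-0.4182, -1.46, -1.73)  len=2.5812
  (v2,v4,v0) [-+-] → (-0.4182, 0.71832, -1.73)–(-0.4182, -1.46, -1.73)  len=2.1783
  (v1,v7,v3) [-+-] → (-0.4182, -0.71832, 1.73)–(-0.4182, 1.46, 1.73)  len=2.1783
  (v5,v1,v4) [+-+] → (-0.4182, -1.46, 1.73)–(-0.4182, -1.46, 0.85116)  len=0.8788
  (v5,v7,v1) [++-] → (-0.4182, -0.71832, 1.73)–(-0.4182, -1.46, 1.73)  len=0.7417
  (v3,v7,v2) [-+-] → (-0.4182, 1.46, 1.73)–(-0.4182, 1.46, -0.85116)  len=2.5812
  (v6,v4,v2) [++-] → (-0.4182, 0.71832, -1.73)–(-0.4182, 1.46, -1.73)  len=0.7417
  (v2,v7,v6) [-++] → (-0.4182, 1.46, -0.85116)–(-0.4182, 1.46, -1.73)  len=0.8788

Chained into 1 loop(s):
  loop 1: 8 segments, perimeter = 12.7600
Total perimeter = 12.760

loops=1 perimeter=12.760


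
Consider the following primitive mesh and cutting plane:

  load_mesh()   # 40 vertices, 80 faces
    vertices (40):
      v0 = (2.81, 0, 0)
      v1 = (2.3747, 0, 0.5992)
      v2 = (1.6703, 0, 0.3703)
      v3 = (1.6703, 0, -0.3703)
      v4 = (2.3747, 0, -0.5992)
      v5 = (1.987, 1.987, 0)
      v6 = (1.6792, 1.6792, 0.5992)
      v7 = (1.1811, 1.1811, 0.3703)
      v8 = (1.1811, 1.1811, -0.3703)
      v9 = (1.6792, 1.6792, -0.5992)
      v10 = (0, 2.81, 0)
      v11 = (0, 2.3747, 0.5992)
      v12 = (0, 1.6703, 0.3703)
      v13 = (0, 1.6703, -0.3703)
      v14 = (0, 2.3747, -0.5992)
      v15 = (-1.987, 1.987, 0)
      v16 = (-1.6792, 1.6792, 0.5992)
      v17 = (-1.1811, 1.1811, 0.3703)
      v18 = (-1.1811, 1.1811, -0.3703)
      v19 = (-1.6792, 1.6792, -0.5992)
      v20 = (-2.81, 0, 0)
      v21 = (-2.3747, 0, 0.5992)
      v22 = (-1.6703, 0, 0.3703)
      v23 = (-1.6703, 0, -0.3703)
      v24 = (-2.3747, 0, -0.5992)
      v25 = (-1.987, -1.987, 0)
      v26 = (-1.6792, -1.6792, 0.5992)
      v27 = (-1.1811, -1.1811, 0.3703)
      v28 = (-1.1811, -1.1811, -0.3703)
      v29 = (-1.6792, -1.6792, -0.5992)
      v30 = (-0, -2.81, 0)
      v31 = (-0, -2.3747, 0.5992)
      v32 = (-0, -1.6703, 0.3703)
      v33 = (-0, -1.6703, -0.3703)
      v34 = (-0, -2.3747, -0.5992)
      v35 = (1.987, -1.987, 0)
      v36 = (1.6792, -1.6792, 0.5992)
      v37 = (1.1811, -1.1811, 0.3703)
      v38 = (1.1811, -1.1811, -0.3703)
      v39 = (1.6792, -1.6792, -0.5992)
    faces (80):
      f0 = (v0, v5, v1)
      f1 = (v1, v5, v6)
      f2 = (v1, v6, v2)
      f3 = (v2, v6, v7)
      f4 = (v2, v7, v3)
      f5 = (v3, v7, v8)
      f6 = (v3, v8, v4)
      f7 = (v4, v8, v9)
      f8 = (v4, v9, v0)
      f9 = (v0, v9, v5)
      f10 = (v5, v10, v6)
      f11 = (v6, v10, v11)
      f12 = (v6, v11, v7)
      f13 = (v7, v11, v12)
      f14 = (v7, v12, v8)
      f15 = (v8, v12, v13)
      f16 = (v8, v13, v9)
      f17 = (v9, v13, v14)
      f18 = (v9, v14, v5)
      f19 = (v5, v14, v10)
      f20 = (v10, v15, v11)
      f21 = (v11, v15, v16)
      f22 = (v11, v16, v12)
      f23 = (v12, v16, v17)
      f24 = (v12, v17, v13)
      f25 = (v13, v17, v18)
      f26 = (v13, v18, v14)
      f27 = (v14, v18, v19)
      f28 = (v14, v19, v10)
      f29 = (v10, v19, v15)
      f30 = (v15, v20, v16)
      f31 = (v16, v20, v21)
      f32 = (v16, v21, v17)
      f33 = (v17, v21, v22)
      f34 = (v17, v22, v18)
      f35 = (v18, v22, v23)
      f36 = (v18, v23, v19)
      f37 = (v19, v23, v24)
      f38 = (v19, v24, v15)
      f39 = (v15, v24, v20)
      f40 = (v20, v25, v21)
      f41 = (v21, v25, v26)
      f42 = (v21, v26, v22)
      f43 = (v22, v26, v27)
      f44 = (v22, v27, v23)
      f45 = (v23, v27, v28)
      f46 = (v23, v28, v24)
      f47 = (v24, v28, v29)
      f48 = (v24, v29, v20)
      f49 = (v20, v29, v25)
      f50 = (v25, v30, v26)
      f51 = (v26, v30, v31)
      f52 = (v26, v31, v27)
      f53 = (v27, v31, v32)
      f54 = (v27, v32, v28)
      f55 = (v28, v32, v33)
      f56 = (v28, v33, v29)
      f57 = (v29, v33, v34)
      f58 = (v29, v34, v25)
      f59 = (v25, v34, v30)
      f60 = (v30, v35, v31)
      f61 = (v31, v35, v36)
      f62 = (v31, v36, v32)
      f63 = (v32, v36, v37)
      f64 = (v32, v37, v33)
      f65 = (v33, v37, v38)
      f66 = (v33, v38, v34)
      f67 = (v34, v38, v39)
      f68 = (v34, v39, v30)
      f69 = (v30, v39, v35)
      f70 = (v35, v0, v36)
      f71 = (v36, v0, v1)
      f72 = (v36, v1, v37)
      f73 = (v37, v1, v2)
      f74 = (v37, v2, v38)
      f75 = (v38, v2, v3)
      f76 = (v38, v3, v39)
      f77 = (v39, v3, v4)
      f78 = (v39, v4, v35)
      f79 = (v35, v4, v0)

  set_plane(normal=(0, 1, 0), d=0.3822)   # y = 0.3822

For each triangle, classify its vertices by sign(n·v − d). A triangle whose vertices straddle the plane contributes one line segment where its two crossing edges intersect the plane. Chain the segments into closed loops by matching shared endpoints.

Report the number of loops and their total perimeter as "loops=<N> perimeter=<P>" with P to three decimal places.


Straddling triangles (20 of 80):
  (v0,v5,v1) [-+-] → (2.6517, 0.3822, 0)–(2.30013, 0.3822, 0.483944)  len=0.5982
  (v1,v5,v6) [-++] → (2.30013, 0.3822, 0.483944)–(2.2164, 0.3822, 0.5992)  len=0.1425
  (v1,v6,v2) [-+-] → (2.2164, 0.3822, 0.5992)–(1.67233, 0.3822, 0.4224)  len=0.5721
  (v2,v6,v7) [-++] → (1.67233, 0.3822, 0.4224)–(1.512, 0.3822, 0.3703)  len=0.1686
  (v2,v7,v3) [-+-] → (1.512, 0.3822, 0.3703)–(1.512, 0.3822, -0.130644)  len=0.5009
  (v3,v7,v8) [-++] → (1.512, 0.3822, -0.130644)–(1.512, 0.3822, -0.3703)  len=0.2397
  (v3,v8,v4) [-+-] → (1.512, 0.3822, -0.3703)–(1.98846, 0.3822, -0.525129)  len=0.5010
  (v4,v8,v9) [-++] → (1.98846, 0.3822, -0.525129)–(2.2164, 0.3822, -0.5992)  len=0.2397
  (v4,v9,v0) [-+-] → (2.2164, 0.3822, -0.5992)–(2.55262, 0.3822, -0.136383)  len=0.5721
  (v0,v9,v5) [-++] → (2.55262, 0.3822, -0.136383)–(2.6517, 0.3822, 0)  len=0.1686
  (v15,v20,v16) [+-+] → (-2.6517, 0.3822, 0)–(-2.55262, 0.3822, 0.136383)  len=0.1686
  (v16,v20,v21) [+--] → (-2.55262, 0.3822, 0.136383)–(-2.2164, 0.3822, 0.5992)  len=0.5721
  (v16,v21,v17) [+-+] → (-2.2164, 0.3822, 0.5992)–(-1.98846, 0.3822, 0.525129)  len=0.2397
  (v17,v21,v22) [+--] → (-1.98846, 0.3822, 0.525129)–(-1.512, 0.3822, 0.3703)  len=0.5010
  (v17,v22,v18) [+-+] → (-1.512, 0.3822, 0.3703)–(-1.512, 0.3822, 0.130644)  len=0.2397
  (v18,v22,v23) [+--] → (-1.512, 0.3822, 0.130644)–(-1.512, 0.3822, -0.3703)  len=0.5009
  (v18,v23,v19) [+-+] → (-1.512, 0.3822, -0.3703)–(-1.67233, 0.3822, -0.4224)  len=0.1686
  (v19,v23,v24) [+--] → (-1.67233, 0.3822, -0.4224)–(-2.2164, 0.3822, -0.5992)  len=0.5721
  (v19,v24,v15) [+-+] → (-2.2164, 0.3822, -0.5992)–(-2.30013, 0.3822, -0.483944)  len=0.1425
  (v15,v24,v20) [+--] → (-2.30013, 0.3822, -0.483944)–(-2.6517, 0.3822, 0)  len=0.5982

Chained into 2 loop(s):
  loop 1: 10 segments, perimeter = 3.7032
  loop 2: 10 segments, perimeter = 3.7032
Total perimeter = 7.406

loops=2 perimeter=7.406


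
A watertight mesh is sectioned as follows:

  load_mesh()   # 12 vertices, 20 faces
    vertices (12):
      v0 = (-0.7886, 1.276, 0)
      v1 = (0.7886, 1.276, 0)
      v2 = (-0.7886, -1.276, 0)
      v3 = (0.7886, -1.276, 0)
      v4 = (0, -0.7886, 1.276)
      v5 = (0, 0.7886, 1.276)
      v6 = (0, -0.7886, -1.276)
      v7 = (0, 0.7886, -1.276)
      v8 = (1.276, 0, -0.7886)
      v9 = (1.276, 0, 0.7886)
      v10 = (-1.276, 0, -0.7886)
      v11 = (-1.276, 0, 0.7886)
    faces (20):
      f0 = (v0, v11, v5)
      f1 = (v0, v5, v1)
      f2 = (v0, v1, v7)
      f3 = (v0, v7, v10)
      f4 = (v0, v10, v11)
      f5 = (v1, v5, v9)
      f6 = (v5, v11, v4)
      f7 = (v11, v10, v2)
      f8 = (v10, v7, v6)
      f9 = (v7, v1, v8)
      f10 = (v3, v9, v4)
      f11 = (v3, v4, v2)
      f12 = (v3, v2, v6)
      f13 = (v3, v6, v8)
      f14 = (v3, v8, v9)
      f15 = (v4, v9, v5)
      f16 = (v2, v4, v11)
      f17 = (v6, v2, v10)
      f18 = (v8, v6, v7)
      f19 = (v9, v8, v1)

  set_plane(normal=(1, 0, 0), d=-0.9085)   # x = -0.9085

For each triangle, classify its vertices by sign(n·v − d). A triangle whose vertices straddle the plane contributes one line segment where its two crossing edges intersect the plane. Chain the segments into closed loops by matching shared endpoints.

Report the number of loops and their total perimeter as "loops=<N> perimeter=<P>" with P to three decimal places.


Straddling triangles (8 of 20):
  (v0,v11,v5) [+-+] → (-0.9085, 0.962105, 0.193995)–(-0.9085, 0.227124, 0.928976)  len=1.0394
  (v0,v7,v10) [++-] → (-0.9085, 0.227124, -0.928976)–(-0.9085, 0.962105, -0.193995)  len=1.0394
  (v0,v10,v11) [+--] → (-0.9085, 0.962105, -0.193995)–(-0.9085, 0.962105, 0.193995)  len=0.3880
  (v5,v11,v4) [+-+] → (-0.9085, 0.227124, 0.928976)–(-0.9085, -0.227124, 0.928976)  len=0.4542
  (v11,v10,v2) [--+] → (-0.9085, -0.962105, -0.193995)–(-0.9085, -0.962105, 0.193995)  len=0.3880
  (v10,v7,v6) [-++] → (-0.9085, 0.227124, -0.928976)–(-0.9085, -0.227124, -0.928976)  len=0.4542
  (v2,v4,v11) [++-] → (-0.9085, -0.227124, 0.928976)–(-0.9085, -0.962105, 0.193995)  len=1.0394
  (v6,v2,v10) [++-] → (-0.9085, -0.962105, -0.193995)–(-0.9085, -0.227124, -0.928976)  len=1.0394

Chained into 1 loop(s):
  loop 1: 8 segments, perimeter = 5.8422
Total perimeter = 5.842

loops=1 perimeter=5.842


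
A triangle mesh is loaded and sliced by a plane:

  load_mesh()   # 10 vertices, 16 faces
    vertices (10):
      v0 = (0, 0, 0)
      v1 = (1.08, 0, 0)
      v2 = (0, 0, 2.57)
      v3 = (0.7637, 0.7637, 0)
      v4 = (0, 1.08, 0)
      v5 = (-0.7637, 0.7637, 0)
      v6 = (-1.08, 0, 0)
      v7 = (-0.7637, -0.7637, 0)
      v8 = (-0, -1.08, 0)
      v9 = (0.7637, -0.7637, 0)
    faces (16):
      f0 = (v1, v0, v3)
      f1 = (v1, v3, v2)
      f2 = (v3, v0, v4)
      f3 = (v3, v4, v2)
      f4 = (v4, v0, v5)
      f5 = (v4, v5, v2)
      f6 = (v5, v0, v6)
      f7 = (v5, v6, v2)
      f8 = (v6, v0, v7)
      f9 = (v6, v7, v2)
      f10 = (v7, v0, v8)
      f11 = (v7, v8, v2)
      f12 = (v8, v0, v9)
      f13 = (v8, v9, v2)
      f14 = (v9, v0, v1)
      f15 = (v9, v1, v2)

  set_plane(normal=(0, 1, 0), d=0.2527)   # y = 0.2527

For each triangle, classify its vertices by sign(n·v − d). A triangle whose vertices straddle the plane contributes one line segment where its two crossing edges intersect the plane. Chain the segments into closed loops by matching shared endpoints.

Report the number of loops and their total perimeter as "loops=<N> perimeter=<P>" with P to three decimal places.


loops=1 perimeter=6.391

Straddling triangles (8 of 16):
  (v1,v0,v3) [--+] → (0.2527, 0.2527, 0)–(0.97534, 0.2527, 0)  len=0.7226
  (v1,v3,v2) [-+-] → (0.97534, 0.2527, 0)–(0.2527, 0.2527, 1.71962)  len=1.8653
  (v3,v0,v4) [+-+] → (0.2527, 0.2527, 0)–(0, 0.2527, 0)  len=0.2527
  (v3,v4,v2) [++-] → (0, 0.2527, 1.96867)–(0.2527, 0.2527, 1.71962)  len=0.3548
  (v4,v0,v5) [+-+] → (0, 0.2527, 0)–(-0.2527, 0.2527, 0)  len=0.2527
  (v4,v5,v2) [++-] → (-0.2527, 0.2527, 1.71962)–(0, 0.2527, 1.96867)  len=0.3548
  (v5,v0,v6) [+--] → (-0.2527, 0.2527, 0)–(-0.97534, 0.2527, 0)  len=0.7226
  (v5,v6,v2) [+--] → (-0.97534, 0.2527, 0)–(-0.2527, 0.2527, 1.71962)  len=1.8653

Chained into 1 loop(s):
  loop 1: 8 segments, perimeter = 6.3909
Total perimeter = 6.391


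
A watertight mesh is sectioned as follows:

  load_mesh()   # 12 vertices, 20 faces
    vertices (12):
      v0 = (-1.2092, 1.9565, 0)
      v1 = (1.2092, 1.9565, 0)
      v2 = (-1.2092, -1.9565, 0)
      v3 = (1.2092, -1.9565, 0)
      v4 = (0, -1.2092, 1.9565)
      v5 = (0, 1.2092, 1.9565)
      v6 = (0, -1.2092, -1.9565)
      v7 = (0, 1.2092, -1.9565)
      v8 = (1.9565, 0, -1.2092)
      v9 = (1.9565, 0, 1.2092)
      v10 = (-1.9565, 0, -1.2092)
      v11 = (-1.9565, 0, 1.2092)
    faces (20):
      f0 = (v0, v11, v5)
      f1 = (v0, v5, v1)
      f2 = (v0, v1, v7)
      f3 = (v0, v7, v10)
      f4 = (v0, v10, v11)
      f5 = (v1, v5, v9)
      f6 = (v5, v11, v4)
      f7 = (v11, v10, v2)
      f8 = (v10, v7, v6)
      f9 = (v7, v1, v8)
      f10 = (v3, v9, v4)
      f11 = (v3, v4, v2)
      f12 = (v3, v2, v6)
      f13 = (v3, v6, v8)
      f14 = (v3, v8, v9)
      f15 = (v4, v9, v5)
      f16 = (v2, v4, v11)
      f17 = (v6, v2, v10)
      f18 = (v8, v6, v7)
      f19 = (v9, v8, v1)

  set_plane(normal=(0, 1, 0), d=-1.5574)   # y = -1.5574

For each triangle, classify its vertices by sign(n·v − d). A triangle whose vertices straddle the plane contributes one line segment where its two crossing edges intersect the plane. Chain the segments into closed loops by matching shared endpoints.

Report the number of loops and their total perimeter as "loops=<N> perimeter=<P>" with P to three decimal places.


loops=1 perimeter=7.756

Straddling triangles (8 of 20):
  (v11,v10,v2) [++-] → (-1.36164, -1.5574, -0.246661)–(-1.36164, -1.5574, 0.246661)  len=0.4933
  (v3,v9,v4) [-++] → (1.36164, -1.5574, 0.246661)–(0.56342, -1.5574, 1.04488)  len=1.1289
  (v3,v4,v2) [-+-] → (0.56342, -1.5574, 1.04488)–(-0.56342, -1.5574, 1.04488)  len=1.1268
  (v3,v2,v6) [--+] → (-0.56342, -1.5574, -1.04488)–(0.56342, -1.5574, -1.04488)  len=1.1268
  (v3,v6,v8) [-++] → (0.56342, -1.5574, -1.04488)–(1.36164, -1.5574, -0.246661)  len=1.1289
  (v3,v8,v9) [-++] → (1.36164, -1.5574, -0.246661)–(1.36164, -1.5574, 0.246661)  len=0.4933
  (v2,v4,v11) [-++] → (-0.56342, -1.5574, 1.04488)–(-1.36164, -1.5574, 0.246661)  len=1.1289
  (v6,v2,v10) [+-+] → (-0.56342, -1.5574, -1.04488)–(-1.36164, -1.5574, -0.246661)  len=1.1289

Chained into 1 loop(s):
  loop 1: 8 segments, perimeter = 7.7557
Total perimeter = 7.756


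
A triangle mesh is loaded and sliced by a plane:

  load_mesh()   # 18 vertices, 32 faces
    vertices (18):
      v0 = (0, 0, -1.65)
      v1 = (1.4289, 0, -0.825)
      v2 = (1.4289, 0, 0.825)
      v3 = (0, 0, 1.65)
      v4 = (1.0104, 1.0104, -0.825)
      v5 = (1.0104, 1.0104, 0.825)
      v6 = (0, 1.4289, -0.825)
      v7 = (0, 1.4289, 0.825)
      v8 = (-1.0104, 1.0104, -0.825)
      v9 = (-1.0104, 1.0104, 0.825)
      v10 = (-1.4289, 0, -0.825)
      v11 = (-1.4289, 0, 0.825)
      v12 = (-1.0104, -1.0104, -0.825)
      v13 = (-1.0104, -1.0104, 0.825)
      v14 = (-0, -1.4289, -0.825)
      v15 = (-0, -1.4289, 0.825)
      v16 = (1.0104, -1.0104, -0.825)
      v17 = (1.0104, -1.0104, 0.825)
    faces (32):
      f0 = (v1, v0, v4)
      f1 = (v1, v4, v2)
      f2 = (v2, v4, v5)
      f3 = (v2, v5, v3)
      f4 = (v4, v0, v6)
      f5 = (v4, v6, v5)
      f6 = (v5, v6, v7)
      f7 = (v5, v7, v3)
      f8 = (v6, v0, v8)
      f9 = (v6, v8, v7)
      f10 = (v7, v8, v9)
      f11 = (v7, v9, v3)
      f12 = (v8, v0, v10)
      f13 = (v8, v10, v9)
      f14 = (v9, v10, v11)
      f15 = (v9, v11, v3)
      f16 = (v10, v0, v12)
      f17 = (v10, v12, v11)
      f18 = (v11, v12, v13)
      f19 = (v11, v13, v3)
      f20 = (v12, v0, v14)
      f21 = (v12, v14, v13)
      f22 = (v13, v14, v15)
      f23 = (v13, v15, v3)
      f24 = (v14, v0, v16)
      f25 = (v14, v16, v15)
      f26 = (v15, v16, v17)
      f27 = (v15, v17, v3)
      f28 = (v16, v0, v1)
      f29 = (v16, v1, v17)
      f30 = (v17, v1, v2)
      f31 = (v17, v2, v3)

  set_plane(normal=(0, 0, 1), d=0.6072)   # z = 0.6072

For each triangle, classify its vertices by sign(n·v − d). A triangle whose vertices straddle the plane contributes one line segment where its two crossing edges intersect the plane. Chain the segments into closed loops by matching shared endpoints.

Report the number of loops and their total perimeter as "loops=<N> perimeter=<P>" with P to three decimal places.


Straddling triangles (16 of 32):
  (v1,v4,v2) [--+] → (1.37366, 0.133373, 0.6072)–(1.4289, 0, 0.6072)  len=0.1444
  (v2,v4,v5) [+-+] → (1.37366, 0.133373, 0.6072)–(1.0104, 1.0104, 0.6072)  len=0.9493
  (v4,v6,v5) [--+] → (0.877027, 1.06564, 0.6072)–(1.0104, 1.0104, 0.6072)  len=0.1444
  (v5,v6,v7) [+-+] → (0.877027, 1.06564, 0.6072)–(0, 1.4289, 0.6072)  len=0.9493
  (v6,v8,v7) [--+] → (-0.133373, 1.37366, 0.6072)–(0, 1.4289, 0.6072)  len=0.1444
  (v7,v8,v9) [+-+] → (-0.133373, 1.37366, 0.6072)–(-1.0104, 1.0104, 0.6072)  len=0.9493
  (v8,v10,v9) [--+] → (-1.06564, 0.877027, 0.6072)–(-1.0104, 1.0104, 0.6072)  len=0.1444
  (v9,v10,v11) [+-+] → (-1.06564, 0.877027, 0.6072)–(-1.4289, 0, 0.6072)  len=0.9493
  (v10,v12,v11) [--+] → (-1.37366, -0.133373, 0.6072)–(-1.4289, 0, 0.6072)  len=0.1444
  (v11,v12,v13) [+-+] → (-1.37366, -0.133373, 0.6072)–(-1.0104, -1.0104, 0.6072)  len=0.9493
  (v12,v14,v13) [--+] → (-0.877027, -1.06564, 0.6072)–(-1.0104, -1.0104, 0.6072)  len=0.1444
  (v13,v14,v15) [+-+] → (-0.877027, -1.06564, 0.6072)–(0, -1.4289, 0.6072)  len=0.9493
  (v14,v16,v15) [--+] → (0.133373, -1.37366, 0.6072)–(0, -1.4289, 0.6072)  len=0.1444
  (v15,v16,v17) [+-+] → (0.133373, -1.37366, 0.6072)–(1.0104, -1.0104, 0.6072)  len=0.9493
  (v16,v1,v17) [--+] → (1.06564, -0.877027, 0.6072)–(1.0104, -1.0104, 0.6072)  len=0.1444
  (v17,v1,v2) [+-+] → (1.06564, -0.877027, 0.6072)–(1.4289, 0, 0.6072)  len=0.9493

Chained into 1 loop(s):
  loop 1: 16 segments, perimeter = 8.7491
Total perimeter = 8.749

loops=1 perimeter=8.749


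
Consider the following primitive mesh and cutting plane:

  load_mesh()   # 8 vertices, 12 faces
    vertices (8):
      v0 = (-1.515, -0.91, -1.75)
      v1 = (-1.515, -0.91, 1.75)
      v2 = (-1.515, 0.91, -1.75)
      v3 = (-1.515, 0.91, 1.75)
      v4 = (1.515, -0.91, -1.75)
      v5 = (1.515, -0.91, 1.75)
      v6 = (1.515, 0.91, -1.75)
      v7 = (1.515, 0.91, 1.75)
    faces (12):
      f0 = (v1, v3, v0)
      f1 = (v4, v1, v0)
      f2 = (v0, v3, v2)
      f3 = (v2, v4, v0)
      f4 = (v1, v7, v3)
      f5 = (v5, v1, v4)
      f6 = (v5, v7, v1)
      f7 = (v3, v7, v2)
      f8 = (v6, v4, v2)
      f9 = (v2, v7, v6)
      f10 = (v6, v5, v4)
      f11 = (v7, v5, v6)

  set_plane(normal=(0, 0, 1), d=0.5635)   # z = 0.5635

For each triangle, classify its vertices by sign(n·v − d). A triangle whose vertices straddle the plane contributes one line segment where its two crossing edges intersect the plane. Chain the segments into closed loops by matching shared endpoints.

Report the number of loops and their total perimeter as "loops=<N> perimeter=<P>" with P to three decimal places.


loops=1 perimeter=9.700

Straddling triangles (8 of 12):
  (v1,v3,v0) [++-] → (-1.515, 0.29302, 0.5635)–(-1.515, -0.91, 0.5635)  len=1.2030
  (v4,v1,v0) [-+-] → (-0.48783, -0.91, 0.5635)–(-1.515, -0.91, 0.5635)  len=1.0272
  (v0,v3,v2) [-+-] → (-1.515, 0.29302, 0.5635)–(-1.515, 0.91, 0.5635)  len=0.6170
  (v5,v1,v4) [++-] → (-0.48783, -0.91, 0.5635)–(1.515, -0.91, 0.5635)  len=2.0028
  (v3,v7,v2) [++-] → (0.48783, 0.91, 0.5635)–(-1.515, 0.91, 0.5635)  len=2.0028
  (v2,v7,v6) [-+-] → (0.48783, 0.91, 0.5635)–(1.515, 0.91, 0.5635)  len=1.0272
  (v6,v5,v4) [-+-] → (1.515, -0.29302, 0.5635)–(1.515, -0.91, 0.5635)  len=0.6170
  (v7,v5,v6) [++-] → (1.515, -0.29302, 0.5635)–(1.515, 0.91, 0.5635)  len=1.2030

Chained into 1 loop(s):
  loop 1: 8 segments, perimeter = 9.7000
Total perimeter = 9.700


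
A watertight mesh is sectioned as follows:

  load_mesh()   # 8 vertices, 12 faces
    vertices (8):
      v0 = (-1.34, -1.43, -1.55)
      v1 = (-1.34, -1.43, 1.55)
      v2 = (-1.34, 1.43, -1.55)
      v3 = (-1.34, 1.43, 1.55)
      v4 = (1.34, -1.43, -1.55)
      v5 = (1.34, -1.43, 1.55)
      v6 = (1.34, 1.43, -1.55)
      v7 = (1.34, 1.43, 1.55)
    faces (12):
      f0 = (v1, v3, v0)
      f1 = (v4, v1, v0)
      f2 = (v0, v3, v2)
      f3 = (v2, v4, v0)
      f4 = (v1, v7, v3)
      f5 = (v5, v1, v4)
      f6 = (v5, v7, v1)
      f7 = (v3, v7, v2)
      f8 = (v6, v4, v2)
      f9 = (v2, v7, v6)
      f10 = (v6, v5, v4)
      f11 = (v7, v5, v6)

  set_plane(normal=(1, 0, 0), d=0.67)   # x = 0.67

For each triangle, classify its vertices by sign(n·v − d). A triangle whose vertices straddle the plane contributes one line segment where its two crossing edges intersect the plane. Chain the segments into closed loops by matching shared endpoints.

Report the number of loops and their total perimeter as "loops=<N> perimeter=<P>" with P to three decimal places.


loops=1 perimeter=11.920

Straddling triangles (8 of 12):
  (v4,v1,v0) [+--] → (0.67, -1.43, -0.775)–(0.67, -1.43, -1.55)  len=0.7750
  (v2,v4,v0) [-+-] → (0.67, -0.715, -1.55)–(0.67, -1.43, -1.55)  len=0.7150
  (v1,v7,v3) [-+-] → (0.67, 0.715, 1.55)–(0.67, 1.43, 1.55)  len=0.7150
  (v5,v1,v4) [+-+] → (0.67, -1.43, 1.55)–(0.67, -1.43, -0.775)  len=2.3250
  (v5,v7,v1) [++-] → (0.67, 0.715, 1.55)–(0.67, -1.43, 1.55)  len=2.1450
  (v3,v7,v2) [-+-] → (0.67, 1.43, 1.55)–(0.67, 1.43, 0.775)  len=0.7750
  (v6,v4,v2) [++-] → (0.67, -0.715, -1.55)–(0.67, 1.43, -1.55)  len=2.1450
  (v2,v7,v6) [-++] → (0.67, 1.43, 0.775)–(0.67, 1.43, -1.55)  len=2.3250

Chained into 1 loop(s):
  loop 1: 8 segments, perimeter = 11.9200
Total perimeter = 11.920


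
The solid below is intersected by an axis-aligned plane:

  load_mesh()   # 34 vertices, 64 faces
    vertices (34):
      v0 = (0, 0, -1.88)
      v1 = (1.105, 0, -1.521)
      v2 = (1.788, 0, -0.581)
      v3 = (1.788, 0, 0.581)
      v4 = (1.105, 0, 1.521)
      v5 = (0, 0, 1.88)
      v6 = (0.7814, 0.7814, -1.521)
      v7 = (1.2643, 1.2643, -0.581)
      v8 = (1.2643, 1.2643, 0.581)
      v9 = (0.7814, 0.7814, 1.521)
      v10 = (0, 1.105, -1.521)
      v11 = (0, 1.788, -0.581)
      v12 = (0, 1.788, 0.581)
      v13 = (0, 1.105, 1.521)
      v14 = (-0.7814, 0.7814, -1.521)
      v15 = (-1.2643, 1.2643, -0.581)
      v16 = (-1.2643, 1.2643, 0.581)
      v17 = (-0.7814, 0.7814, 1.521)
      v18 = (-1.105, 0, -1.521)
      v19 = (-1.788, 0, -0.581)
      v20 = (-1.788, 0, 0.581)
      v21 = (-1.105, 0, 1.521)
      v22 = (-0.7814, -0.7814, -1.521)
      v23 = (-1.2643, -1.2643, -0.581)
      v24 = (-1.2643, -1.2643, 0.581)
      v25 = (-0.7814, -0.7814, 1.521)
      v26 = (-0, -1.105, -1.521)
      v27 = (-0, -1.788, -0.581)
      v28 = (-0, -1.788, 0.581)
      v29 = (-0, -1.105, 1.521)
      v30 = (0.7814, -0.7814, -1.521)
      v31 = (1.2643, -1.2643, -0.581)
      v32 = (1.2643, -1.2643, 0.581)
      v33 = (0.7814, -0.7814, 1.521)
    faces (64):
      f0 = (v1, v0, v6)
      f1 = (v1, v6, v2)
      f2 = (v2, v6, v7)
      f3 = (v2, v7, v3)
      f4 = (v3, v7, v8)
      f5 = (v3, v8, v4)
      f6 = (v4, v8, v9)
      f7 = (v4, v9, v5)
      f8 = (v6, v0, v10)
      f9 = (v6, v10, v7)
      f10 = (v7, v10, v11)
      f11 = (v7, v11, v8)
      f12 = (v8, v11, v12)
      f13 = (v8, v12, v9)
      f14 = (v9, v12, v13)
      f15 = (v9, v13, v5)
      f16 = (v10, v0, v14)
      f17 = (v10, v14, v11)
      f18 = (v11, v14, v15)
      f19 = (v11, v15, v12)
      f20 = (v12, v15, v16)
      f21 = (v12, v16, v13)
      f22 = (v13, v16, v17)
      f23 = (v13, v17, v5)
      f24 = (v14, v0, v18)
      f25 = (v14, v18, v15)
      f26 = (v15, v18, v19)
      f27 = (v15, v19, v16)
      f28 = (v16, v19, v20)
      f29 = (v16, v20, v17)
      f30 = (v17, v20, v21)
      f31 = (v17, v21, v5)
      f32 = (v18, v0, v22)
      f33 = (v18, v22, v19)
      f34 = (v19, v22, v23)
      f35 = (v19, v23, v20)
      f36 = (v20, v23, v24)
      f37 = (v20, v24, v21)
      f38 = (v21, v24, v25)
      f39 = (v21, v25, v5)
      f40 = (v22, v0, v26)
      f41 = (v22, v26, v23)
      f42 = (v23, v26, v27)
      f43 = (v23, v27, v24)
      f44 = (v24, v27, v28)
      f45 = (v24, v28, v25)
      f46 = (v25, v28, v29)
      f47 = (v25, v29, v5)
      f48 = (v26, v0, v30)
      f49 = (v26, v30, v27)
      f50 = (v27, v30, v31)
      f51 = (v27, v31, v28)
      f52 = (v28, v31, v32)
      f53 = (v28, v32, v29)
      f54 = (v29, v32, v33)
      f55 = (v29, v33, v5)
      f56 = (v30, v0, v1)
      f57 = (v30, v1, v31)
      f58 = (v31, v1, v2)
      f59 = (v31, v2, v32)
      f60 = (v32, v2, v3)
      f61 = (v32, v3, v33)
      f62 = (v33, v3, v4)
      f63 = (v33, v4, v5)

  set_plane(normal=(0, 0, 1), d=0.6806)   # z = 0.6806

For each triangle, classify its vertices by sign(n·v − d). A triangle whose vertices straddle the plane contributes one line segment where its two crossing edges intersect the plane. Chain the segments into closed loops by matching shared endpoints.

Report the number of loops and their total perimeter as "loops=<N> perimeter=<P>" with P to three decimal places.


loops=1 perimeter=10.505

Straddling triangles (16 of 64):
  (v3,v8,v4) [--+] → (1.24742, 1.13034, 0.6806)–(1.71563, 0, 0.6806)  len=1.2235
  (v4,v8,v9) [+-+] → (1.24742, 1.13034, 0.6806)–(1.21313, 1.21313, 0.6806)  len=0.0896
  (v8,v12,v9) [--+] → (0.0827951, 1.68134, 0.6806)–(1.21313, 1.21313, 0.6806)  len=1.2235
  (v9,v12,v13) [+-+] → (0.0827951, 1.68134, 0.6806)–(0, 1.71563, 0.6806)  len=0.0896
  (v12,v16,v13) [--+] → (-1.13034, 1.24742, 0.6806)–(0, 1.71563, 0.6806)  len=1.2235
  (v13,v16,v17) [+-+] → (-1.13034, 1.24742, 0.6806)–(-1.21313, 1.21313, 0.6806)  len=0.0896
  (v16,v20,v17) [--+] → (-1.68134, 0.0827951, 0.6806)–(-1.21313, 1.21313, 0.6806)  len=1.2235
  (v17,v20,v21) [+-+] → (-1.68134, 0.0827951, 0.6806)–(-1.71563, 0, 0.6806)  len=0.0896
  (v20,v24,v21) [--+] → (-1.24742, -1.13034, 0.6806)–(-1.71563, 0, 0.6806)  len=1.2235
  (v21,v24,v25) [+-+] → (-1.24742, -1.13034, 0.6806)–(-1.21313, -1.21313, 0.6806)  len=0.0896
  (v24,v28,v25) [--+] → (-0.0827951, -1.68134, 0.6806)–(-1.21313, -1.21313, 0.6806)  len=1.2235
  (v25,v28,v29) [+-+] → (-0.0827951, -1.68134, 0.6806)–(0, -1.71563, 0.6806)  len=0.0896
  (v28,v32,v29) [--+] → (1.13034, -1.24742, 0.6806)–(0, -1.71563, 0.6806)  len=1.2235
  (v29,v32,v33) [+-+] → (1.13034, -1.24742, 0.6806)–(1.21313, -1.21313, 0.6806)  len=0.0896
  (v32,v3,v33) [--+] → (1.68134, -0.0827951, 0.6806)–(1.21313, -1.21313, 0.6806)  len=1.2235
  (v33,v3,v4) [+-+] → (1.68134, -0.0827951, 0.6806)–(1.71563, 0, 0.6806)  len=0.0896

Chained into 1 loop(s):
  loop 1: 16 segments, perimeter = 10.5047
Total perimeter = 10.505


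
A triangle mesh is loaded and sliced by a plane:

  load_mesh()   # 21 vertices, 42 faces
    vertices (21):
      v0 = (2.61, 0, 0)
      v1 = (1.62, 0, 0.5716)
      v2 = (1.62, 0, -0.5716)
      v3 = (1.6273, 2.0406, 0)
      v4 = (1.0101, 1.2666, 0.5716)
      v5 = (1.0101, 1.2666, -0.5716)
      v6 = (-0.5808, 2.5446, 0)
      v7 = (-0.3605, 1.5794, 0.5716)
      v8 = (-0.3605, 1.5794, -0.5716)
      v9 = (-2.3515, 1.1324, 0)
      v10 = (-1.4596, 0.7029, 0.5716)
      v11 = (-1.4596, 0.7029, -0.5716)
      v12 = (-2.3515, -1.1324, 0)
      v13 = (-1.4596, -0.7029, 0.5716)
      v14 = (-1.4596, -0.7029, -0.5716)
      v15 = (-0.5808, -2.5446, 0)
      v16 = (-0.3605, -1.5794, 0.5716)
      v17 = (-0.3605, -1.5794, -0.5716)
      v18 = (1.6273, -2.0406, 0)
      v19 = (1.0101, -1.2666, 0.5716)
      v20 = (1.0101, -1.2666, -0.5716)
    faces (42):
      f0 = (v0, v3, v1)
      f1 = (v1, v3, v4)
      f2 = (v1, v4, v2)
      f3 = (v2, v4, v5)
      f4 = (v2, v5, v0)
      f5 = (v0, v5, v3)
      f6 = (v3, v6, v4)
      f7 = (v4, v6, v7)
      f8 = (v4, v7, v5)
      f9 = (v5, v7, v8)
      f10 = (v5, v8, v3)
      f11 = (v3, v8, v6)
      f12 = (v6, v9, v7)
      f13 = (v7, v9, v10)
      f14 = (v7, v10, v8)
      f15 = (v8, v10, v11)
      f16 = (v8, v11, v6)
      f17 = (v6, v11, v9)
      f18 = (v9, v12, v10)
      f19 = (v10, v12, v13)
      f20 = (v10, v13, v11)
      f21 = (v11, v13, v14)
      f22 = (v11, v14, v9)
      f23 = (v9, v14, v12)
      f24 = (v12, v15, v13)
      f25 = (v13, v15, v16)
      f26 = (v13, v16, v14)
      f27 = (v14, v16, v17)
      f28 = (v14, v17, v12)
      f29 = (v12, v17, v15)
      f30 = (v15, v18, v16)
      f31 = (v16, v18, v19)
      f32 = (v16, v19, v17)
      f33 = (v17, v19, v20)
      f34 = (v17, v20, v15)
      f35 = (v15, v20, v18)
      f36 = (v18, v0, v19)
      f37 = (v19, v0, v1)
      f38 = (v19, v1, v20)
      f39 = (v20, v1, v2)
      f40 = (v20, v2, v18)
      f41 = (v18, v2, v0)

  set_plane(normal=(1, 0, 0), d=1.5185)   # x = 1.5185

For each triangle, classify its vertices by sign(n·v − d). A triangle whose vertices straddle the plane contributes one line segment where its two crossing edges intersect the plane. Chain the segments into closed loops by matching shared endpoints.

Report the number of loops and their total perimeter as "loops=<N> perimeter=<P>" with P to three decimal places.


loops=2 perimeter=10.077

Straddling triangles (16 of 42):
  (v1,v3,v4) [++-] → (1.5185, 1.90416, 0.100762)–(1.5185, 0.210788, 0.5716)  len=1.7576
  (v1,v4,v2) [+-+] → (1.5185, 0.210788, 0.5716)–(1.5185, 0.210788, -0.381348)  len=0.9529
  (v2,v4,v5) [+--] → (1.5185, 0.210788, -0.381348)–(1.5185, 0.210788, -0.5716)  len=0.1903
  (v2,v5,v0) [+-+] → (1.5185, 0.210788, -0.5716)–(1.5185, 0.864113, -0.389963)  len=0.6781
  (v0,v5,v3) [+-+] → (1.5185, 0.864113, -0.389963)–(1.5185, 1.90416, -0.100762)  len=1.0795
  (v3,v6,v4) [+--] → (1.5185, 2.06543, 0)–(1.5185, 1.90416, 0.100762)  len=0.1902
  (v5,v8,v3) [--+] → (1.5185, 2.01536, -0.0312859)–(1.5185, 1.90416, -0.100762)  len=0.1311
  (v3,v8,v6) [+--] → (1.5185, 2.01536, -0.0312859)–(1.5185, 2.06543, 0)  len=0.0590
  (v15,v18,v16) [-+-] → (1.5185, -2.06543, 0)–(1.5185, -2.01536, 0.0312859)  len=0.0590
  (v16,v18,v19) [-+-] → (1.5185, -2.01536, 0.0312859)–(1.5185, -1.90416, 0.100762)  len=0.1311
  (v15,v20,v18) [--+] → (1.5185, -1.90416, -0.100762)–(1.5185, -2.06543, 0)  len=0.1902
  (v18,v0,v19) [++-] → (1.5185, -0.864113, 0.389963)–(1.5185, -1.90416, 0.100762)  len=1.0795
  (v19,v0,v1) [-++] → (1.5185, -0.864113, 0.389963)–(1.5185, -0.210788, 0.5716)  len=0.6781
  (v19,v1,v20) [-+-] → (1.5185, -0.210788, 0.5716)–(1.5185, -0.210788, 0.381348)  len=0.1903
  (v20,v1,v2) [-++] → (1.5185, -0.210788, 0.381348)–(1.5185, -0.210788, -0.5716)  len=0.9529
  (v20,v2,v18) [-++] → (1.5185, -0.210788, -0.5716)–(1.5185, -1.90416, -0.100762)  len=1.7576

Chained into 2 loop(s):
  loop 1: 8 segments, perimeter = 5.0387
  loop 2: 8 segments, perimeter = 5.0387
Total perimeter = 10.077


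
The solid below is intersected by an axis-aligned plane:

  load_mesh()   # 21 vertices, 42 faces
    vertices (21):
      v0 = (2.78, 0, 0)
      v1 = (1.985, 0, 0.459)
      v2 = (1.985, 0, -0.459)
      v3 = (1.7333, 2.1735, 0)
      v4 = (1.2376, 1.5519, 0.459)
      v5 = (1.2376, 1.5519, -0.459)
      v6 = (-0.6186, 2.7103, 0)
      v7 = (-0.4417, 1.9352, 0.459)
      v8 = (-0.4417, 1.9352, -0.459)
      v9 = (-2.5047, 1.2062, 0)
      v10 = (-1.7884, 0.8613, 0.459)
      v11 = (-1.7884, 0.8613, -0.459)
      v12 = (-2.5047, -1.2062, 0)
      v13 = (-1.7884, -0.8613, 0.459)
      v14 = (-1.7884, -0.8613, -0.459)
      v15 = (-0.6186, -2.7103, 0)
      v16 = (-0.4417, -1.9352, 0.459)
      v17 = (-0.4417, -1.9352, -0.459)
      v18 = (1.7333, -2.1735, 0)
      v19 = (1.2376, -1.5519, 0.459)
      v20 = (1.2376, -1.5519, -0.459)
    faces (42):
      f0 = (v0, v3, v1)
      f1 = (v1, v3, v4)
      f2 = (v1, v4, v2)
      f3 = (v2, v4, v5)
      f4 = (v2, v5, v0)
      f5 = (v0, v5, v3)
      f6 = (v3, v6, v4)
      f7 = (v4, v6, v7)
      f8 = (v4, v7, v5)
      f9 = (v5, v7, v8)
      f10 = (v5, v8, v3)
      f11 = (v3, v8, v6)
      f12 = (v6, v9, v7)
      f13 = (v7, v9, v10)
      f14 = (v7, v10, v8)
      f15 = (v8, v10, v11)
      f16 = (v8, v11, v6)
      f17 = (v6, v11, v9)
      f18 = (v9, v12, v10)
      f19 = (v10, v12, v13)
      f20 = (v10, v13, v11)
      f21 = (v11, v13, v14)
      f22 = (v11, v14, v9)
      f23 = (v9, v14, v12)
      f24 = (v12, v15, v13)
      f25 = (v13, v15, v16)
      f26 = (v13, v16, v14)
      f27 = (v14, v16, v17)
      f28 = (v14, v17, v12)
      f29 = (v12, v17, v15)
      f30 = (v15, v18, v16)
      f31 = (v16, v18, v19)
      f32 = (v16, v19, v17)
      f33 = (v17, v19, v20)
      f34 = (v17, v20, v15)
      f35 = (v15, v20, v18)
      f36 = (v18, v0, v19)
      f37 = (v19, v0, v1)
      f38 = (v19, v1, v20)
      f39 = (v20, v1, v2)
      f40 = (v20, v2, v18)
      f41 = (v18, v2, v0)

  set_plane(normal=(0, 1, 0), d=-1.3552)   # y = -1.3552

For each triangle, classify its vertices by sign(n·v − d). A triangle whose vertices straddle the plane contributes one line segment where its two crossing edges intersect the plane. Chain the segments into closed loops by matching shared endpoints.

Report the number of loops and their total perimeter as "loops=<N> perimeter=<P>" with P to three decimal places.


Straddling triangles (12 of 42):
  (v12,v15,v13) [+-+] → (-2.31786, -1.3552, 0)–(-1.47593, -1.3552, 0.336393)  len=0.9066
  (v13,v15,v16) [+--] → (-1.47593, -1.3552, 0.336393)–(-1.16904, -1.3552, 0.459)  len=0.3305
  (v13,v16,v14) [+-+] → (-1.16904, -1.3552, 0.459)–(-1.16904, -1.3552, -0.0368004)  len=0.4958
  (v14,v16,v17) [+--] → (-1.16904, -1.3552, -0.0368004)–(-1.16904, -1.3552, -0.459)  len=0.4222
  (v14,v17,v12) [+-+] → (-1.16904, -1.3552, -0.459)–(-2.08304, -1.3552, -0.0938148)  len=0.9843
  (v12,v17,v15) [+--] → (-2.08304, -1.3552, -0.0938148)–(-2.31786, -1.3552, 0)  len=0.2529
  (v18,v0,v19) [-+-] → (2.12737, -1.3552, 0)–(1.4331, -1.3552, 0.400823)  len=0.8017
  (v19,v0,v1) [-++] → (1.4331, -1.3552, 0.400823)–(1.33233, -1.3552, 0.459)  len=0.1164
  (v19,v1,v20) [-+-] → (1.33233, -1.3552, 0.459)–(1.33233, -1.3552, -0.342645)  len=0.8016
  (v20,v1,v2) [-++] → (1.33233, -1.3552, -0.342645)–(1.33233, -1.3552, -0.459)  len=0.1164
  (v20,v2,v18) [-+-] → (1.33233, -1.3552, -0.459)–(1.82806, -1.3552, -0.172809)  len=0.5724
  (v18,v2,v0) [-++] → (1.82806, -1.3552, -0.172809)–(2.12737, -1.3552, 0)  len=0.3456

Chained into 2 loop(s):
  loop 1: 6 segments, perimeter = 3.3922
  loop 2: 6 segments, perimeter = 2.7541
Total perimeter = 6.146

loops=2 perimeter=6.146


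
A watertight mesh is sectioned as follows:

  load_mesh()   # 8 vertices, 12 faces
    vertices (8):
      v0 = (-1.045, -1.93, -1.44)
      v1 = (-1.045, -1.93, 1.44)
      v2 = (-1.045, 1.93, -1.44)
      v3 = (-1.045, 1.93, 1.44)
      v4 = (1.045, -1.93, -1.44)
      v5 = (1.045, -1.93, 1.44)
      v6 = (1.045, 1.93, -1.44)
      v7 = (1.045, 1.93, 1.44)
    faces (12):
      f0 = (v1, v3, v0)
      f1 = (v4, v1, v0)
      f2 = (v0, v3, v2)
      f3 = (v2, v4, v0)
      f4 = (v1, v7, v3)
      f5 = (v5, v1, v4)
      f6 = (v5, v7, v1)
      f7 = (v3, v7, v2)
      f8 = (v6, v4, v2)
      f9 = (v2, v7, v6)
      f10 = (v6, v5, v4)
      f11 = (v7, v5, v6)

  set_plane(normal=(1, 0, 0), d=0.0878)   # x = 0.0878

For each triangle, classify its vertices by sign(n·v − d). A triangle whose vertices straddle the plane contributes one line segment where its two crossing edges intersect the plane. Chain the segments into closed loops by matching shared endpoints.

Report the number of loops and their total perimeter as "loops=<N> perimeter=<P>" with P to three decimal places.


loops=1 perimeter=13.480

Straddling triangles (8 of 12):
  (v4,v1,v0) [+--] → (0.0878, -1.93, -0.120988)–(0.0878, -1.93, -1.44)  len=1.3190
  (v2,v4,v0) [-+-] → (0.0878, -0.162157, -1.44)–(0.0878, -1.93, -1.44)  len=1.7678
  (v1,v7,v3) [-+-] → (0.0878, 0.162157, 1.44)–(0.0878, 1.93, 1.44)  len=1.7678
  (v5,v1,v4) [+-+] → (0.0878, -1.93, 1.44)–(0.0878, -1.93, -0.120988)  len=1.5610
  (v5,v7,v1) [++-] → (0.0878, 0.162157, 1.44)–(0.0878, -1.93, 1.44)  len=2.0922
  (v3,v7,v2) [-+-] → (0.0878, 1.93, 1.44)–(0.0878, 1.93, 0.120988)  len=1.3190
  (v6,v4,v2) [++-] → (0.0878, -0.162157, -1.44)–(0.0878, 1.93, -1.44)  len=2.0922
  (v2,v7,v6) [-++] → (0.0878, 1.93, 0.120988)–(0.0878, 1.93, -1.44)  len=1.5610

Chained into 1 loop(s):
  loop 1: 8 segments, perimeter = 13.4800
Total perimeter = 13.480
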